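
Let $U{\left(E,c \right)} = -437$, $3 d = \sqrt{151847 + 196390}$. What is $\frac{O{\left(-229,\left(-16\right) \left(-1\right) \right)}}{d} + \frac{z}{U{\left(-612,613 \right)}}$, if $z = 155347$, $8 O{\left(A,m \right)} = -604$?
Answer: $- \frac{155347}{437} - \frac{151 \sqrt{38693}}{77386} \approx -355.87$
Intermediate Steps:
$O{\left(A,m \right)} = - \frac{151}{2}$ ($O{\left(A,m \right)} = \frac{1}{8} \left(-604\right) = - \frac{151}{2}$)
$d = \sqrt{38693}$ ($d = \frac{\sqrt{151847 + 196390}}{3} = \frac{\sqrt{348237}}{3} = \frac{3 \sqrt{38693}}{3} = \sqrt{38693} \approx 196.71$)
$\frac{O{\left(-229,\left(-16\right) \left(-1\right) \right)}}{d} + \frac{z}{U{\left(-612,613 \right)}} = - \frac{151}{2 \sqrt{38693}} + \frac{155347}{-437} = - \frac{151 \frac{\sqrt{38693}}{38693}}{2} + 155347 \left(- \frac{1}{437}\right) = - \frac{151 \sqrt{38693}}{77386} - \frac{155347}{437} = - \frac{155347}{437} - \frac{151 \sqrt{38693}}{77386}$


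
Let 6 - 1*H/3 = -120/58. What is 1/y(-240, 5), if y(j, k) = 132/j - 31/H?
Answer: -7020/12851 ≈ -0.54626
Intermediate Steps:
H = 702/29 (H = 18 - (-360)/58 = 18 - 3*(-60/29) = 18 + 180/29 = 702/29 ≈ 24.207)
y(j, k) = -899/702 + 132/j (y(j, k) = 132/j - 31/702/29 = 132/j - 31*29/702 = 132/j - 899/702 = -899/702 + 132/j)
1/y(-240, 5) = 1/(-899/702 + 132/(-240)) = 1/(-899/702 + 132*(-1/240)) = 1/(-899/702 - 11/20) = 1/(-12851/7020) = -7020/12851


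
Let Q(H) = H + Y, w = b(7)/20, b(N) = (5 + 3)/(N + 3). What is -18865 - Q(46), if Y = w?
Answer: -472776/25 ≈ -18911.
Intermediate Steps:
b(N) = 8/(3 + N)
w = 1/25 (w = (8/(3 + 7))/20 = (8/10)*(1/20) = (8*(⅒))*(1/20) = (⅘)*(1/20) = 1/25 ≈ 0.040000)
Y = 1/25 ≈ 0.040000
Q(H) = 1/25 + H (Q(H) = H + 1/25 = 1/25 + H)
-18865 - Q(46) = -18865 - (1/25 + 46) = -18865 - 1*1151/25 = -18865 - 1151/25 = -472776/25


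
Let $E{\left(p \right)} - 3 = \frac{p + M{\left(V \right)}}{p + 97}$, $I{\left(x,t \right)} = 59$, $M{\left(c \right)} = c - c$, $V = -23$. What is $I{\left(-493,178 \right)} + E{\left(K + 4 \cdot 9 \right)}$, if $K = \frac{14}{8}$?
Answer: $\frac{33569}{539} \approx 62.28$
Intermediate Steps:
$K = \frac{7}{4}$ ($K = 14 \cdot \frac{1}{8} = \frac{7}{4} \approx 1.75$)
$M{\left(c \right)} = 0$
$E{\left(p \right)} = 3 + \frac{p}{97 + p}$ ($E{\left(p \right)} = 3 + \frac{p + 0}{p + 97} = 3 + \frac{p}{97 + p}$)
$I{\left(-493,178 \right)} + E{\left(K + 4 \cdot 9 \right)} = 59 + \frac{291 + 4 \left(\frac{7}{4} + 4 \cdot 9\right)}{97 + \left(\frac{7}{4} + 4 \cdot 9\right)} = 59 + \frac{291 + 4 \left(\frac{7}{4} + 36\right)}{97 + \left(\frac{7}{4} + 36\right)} = 59 + \frac{291 + 4 \cdot \frac{151}{4}}{97 + \frac{151}{4}} = 59 + \frac{291 + 151}{\frac{539}{4}} = 59 + \frac{4}{539} \cdot 442 = 59 + \frac{1768}{539} = \frac{33569}{539}$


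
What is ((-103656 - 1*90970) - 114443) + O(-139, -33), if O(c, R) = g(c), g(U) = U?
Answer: -309208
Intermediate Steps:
O(c, R) = c
((-103656 - 1*90970) - 114443) + O(-139, -33) = ((-103656 - 1*90970) - 114443) - 139 = ((-103656 - 90970) - 114443) - 139 = (-194626 - 114443) - 139 = -309069 - 139 = -309208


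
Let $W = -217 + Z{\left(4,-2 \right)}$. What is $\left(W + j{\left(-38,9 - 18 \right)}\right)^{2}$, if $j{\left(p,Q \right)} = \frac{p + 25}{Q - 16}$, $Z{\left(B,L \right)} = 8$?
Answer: $\frac{27164944}{625} \approx 43464.0$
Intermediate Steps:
$j{\left(p,Q \right)} = \frac{25 + p}{-16 + Q}$
$W = -209$ ($W = -217 + 8 = -209$)
$\left(W + j{\left(-38,9 - 18 \right)}\right)^{2} = \left(-209 + \frac{25 - 38}{-16 + \left(9 - 18\right)}\right)^{2} = \left(-209 + \frac{1}{-16 + \left(9 - 18\right)} \left(-13\right)\right)^{2} = \left(-209 + \frac{1}{-16 - 9} \left(-13\right)\right)^{2} = \left(-209 + \frac{1}{-25} \left(-13\right)\right)^{2} = \left(-209 - - \frac{13}{25}\right)^{2} = \left(-209 + \frac{13}{25}\right)^{2} = \left(- \frac{5212}{25}\right)^{2} = \frac{27164944}{625}$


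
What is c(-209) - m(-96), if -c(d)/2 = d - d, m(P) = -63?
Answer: 63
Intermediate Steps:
c(d) = 0 (c(d) = -2*(d - d) = -2*0 = 0)
c(-209) - m(-96) = 0 - 1*(-63) = 0 + 63 = 63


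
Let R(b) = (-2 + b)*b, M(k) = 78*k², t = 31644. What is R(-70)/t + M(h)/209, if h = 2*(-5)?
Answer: 6885460/183711 ≈ 37.480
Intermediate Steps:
h = -10
R(b) = b*(-2 + b)
R(-70)/t + M(h)/209 = -70*(-2 - 70)/31644 + (78*(-10)²)/209 = -70*(-72)*(1/31644) + (78*100)*(1/209) = 5040*(1/31644) + 7800*(1/209) = 140/879 + 7800/209 = 6885460/183711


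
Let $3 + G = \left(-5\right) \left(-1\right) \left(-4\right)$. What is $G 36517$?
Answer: $-839891$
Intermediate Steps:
$G = -23$ ($G = -3 + \left(-5\right) \left(-1\right) \left(-4\right) = -3 + 5 \left(-4\right) = -3 - 20 = -23$)
$G 36517 = \left(-23\right) 36517 = -839891$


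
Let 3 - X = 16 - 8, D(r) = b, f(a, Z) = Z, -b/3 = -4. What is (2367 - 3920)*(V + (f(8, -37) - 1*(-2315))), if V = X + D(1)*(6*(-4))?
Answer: -3082705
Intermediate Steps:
b = 12 (b = -3*(-4) = 12)
D(r) = 12
X = -5 (X = 3 - (16 - 8) = 3 - 1*8 = 3 - 8 = -5)
V = -293 (V = -5 + 12*(6*(-4)) = -5 + 12*(-24) = -5 - 288 = -293)
(2367 - 3920)*(V + (f(8, -37) - 1*(-2315))) = (2367 - 3920)*(-293 + (-37 - 1*(-2315))) = -1553*(-293 + (-37 + 2315)) = -1553*(-293 + 2278) = -1553*1985 = -3082705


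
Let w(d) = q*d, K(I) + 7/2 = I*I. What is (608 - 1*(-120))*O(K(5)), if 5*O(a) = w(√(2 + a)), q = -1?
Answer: -364*√94/5 ≈ -705.82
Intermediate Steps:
K(I) = -7/2 + I² (K(I) = -7/2 + I*I = -7/2 + I²)
w(d) = -d
O(a) = -√(2 + a)/5 (O(a) = (-√(2 + a))/5 = -√(2 + a)/5)
(608 - 1*(-120))*O(K(5)) = (608 - 1*(-120))*(-√(2 + (-7/2 + 5²))/5) = (608 + 120)*(-√(2 + (-7/2 + 25))/5) = 728*(-√(2 + 43/2)/5) = 728*(-√94/10) = -364*√94/5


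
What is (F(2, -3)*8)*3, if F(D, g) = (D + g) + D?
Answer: 24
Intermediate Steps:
F(D, g) = g + 2*D
(F(2, -3)*8)*3 = ((-3 + 2*2)*8)*3 = ((-3 + 4)*8)*3 = (1*8)*3 = 8*3 = 24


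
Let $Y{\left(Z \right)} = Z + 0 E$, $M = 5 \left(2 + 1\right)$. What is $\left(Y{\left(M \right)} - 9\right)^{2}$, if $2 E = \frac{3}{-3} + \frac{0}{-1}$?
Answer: $36$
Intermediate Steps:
$M = 15$ ($M = 5 \cdot 3 = 15$)
$E = - \frac{1}{2}$ ($E = \frac{\frac{3}{-3} + \frac{0}{-1}}{2} = \frac{3 \left(- \frac{1}{3}\right) + 0 \left(-1\right)}{2} = \frac{-1 + 0}{2} = \frac{1}{2} \left(-1\right) = - \frac{1}{2} \approx -0.5$)
$Y{\left(Z \right)} = Z$ ($Y{\left(Z \right)} = Z + 0 \left(- \frac{1}{2}\right) = Z + 0 = Z$)
$\left(Y{\left(M \right)} - 9\right)^{2} = \left(15 - 9\right)^{2} = 6^{2} = 36$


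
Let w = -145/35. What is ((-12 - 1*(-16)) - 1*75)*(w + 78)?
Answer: -36707/7 ≈ -5243.9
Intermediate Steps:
w = -29/7 (w = -145*1/35 = -29/7 ≈ -4.1429)
((-12 - 1*(-16)) - 1*75)*(w + 78) = ((-12 - 1*(-16)) - 1*75)*(-29/7 + 78) = ((-12 + 16) - 75)*(517/7) = (4 - 75)*(517/7) = -71*517/7 = -36707/7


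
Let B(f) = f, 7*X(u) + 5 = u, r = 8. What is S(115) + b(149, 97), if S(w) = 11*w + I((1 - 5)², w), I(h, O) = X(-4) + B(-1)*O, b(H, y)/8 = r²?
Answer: 11625/7 ≈ 1660.7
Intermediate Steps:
b(H, y) = 512 (b(H, y) = 8*8² = 8*64 = 512)
X(u) = -5/7 + u/7
I(h, O) = -9/7 - O (I(h, O) = (-5/7 + (⅐)*(-4)) - O = (-5/7 - 4/7) - O = -9/7 - O)
S(w) = -9/7 + 10*w (S(w) = 11*w + (-9/7 - w) = -9/7 + 10*w)
S(115) + b(149, 97) = (-9/7 + 10*115) + 512 = (-9/7 + 1150) + 512 = 8041/7 + 512 = 11625/7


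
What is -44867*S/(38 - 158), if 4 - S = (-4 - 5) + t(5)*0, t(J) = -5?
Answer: 583271/120 ≈ 4860.6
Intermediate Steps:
S = 13 (S = 4 - ((-4 - 5) - 5*0) = 4 - (-9 + 0) = 4 - 1*(-9) = 4 + 9 = 13)
-44867*S/(38 - 158) = -44867*13/(38 - 158) = -44867/((-120*1/13)) = -44867/(-120/13) = -44867*(-13/120) = 583271/120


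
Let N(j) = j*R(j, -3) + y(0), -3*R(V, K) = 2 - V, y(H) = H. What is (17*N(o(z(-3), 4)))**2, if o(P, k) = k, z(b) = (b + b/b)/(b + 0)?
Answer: 18496/9 ≈ 2055.1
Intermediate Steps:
z(b) = (1 + b)/b (z(b) = (b + 1)/b = (1 + b)/b)
R(V, K) = -2/3 + V/3 (R(V, K) = -(2 - V)/3 = -2/3 + V/3)
N(j) = j*(-2/3 + j/3) (N(j) = j*(-2/3 + j/3) + 0 = j*(-2/3 + j/3))
(17*N(o(z(-3), 4)))**2 = (17*((1/3)*4*(-2 + 4)))**2 = (17*((1/3)*4*2))**2 = (17*(8/3))**2 = (136/3)**2 = 18496/9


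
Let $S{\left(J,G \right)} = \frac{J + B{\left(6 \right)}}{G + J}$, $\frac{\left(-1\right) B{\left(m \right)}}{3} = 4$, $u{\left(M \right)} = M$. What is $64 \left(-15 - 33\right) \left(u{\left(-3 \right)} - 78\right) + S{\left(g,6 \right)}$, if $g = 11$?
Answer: $\frac{4230143}{17} \approx 2.4883 \cdot 10^{5}$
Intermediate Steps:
$B{\left(m \right)} = -12$ ($B{\left(m \right)} = \left(-3\right) 4 = -12$)
$S{\left(J,G \right)} = \frac{-12 + J}{G + J}$ ($S{\left(J,G \right)} = \frac{J - 12}{G + J} = \frac{-12 + J}{G + J}$)
$64 \left(-15 - 33\right) \left(u{\left(-3 \right)} - 78\right) + S{\left(g,6 \right)} = 64 \left(-15 - 33\right) \left(-3 - 78\right) + \frac{-12 + 11}{6 + 11} = 64 \left(\left(-48\right) \left(-81\right)\right) + \frac{1}{17} \left(-1\right) = 64 \cdot 3888 + \frac{1}{17} \left(-1\right) = 248832 - \frac{1}{17} = \frac{4230143}{17}$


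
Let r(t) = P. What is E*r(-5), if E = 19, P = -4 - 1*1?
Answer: -95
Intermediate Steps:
P = -5 (P = -4 - 1 = -5)
r(t) = -5
E*r(-5) = 19*(-5) = -95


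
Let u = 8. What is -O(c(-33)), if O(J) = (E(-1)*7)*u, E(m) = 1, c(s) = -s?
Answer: -56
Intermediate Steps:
O(J) = 56 (O(J) = (1*7)*8 = 7*8 = 56)
-O(c(-33)) = -1*56 = -56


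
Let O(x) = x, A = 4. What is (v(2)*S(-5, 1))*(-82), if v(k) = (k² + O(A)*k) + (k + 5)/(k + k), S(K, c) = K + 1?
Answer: 4510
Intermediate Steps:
S(K, c) = 1 + K
v(k) = k² + 4*k + (5 + k)/(2*k) (v(k) = (k² + 4*k) + (k + 5)/(k + k) = (k² + 4*k) + (5 + k)/((2*k)) = (k² + 4*k) + (5 + k)*(1/(2*k)) = (k² + 4*k) + (5 + k)/(2*k) = k² + 4*k + (5 + k)/(2*k))
(v(2)*S(-5, 1))*(-82) = ((½ + 2² + 4*2 + (5/2)/2)*(1 - 5))*(-82) = ((½ + 4 + 8 + (5/2)*(½))*(-4))*(-82) = ((½ + 4 + 8 + 5/4)*(-4))*(-82) = ((55/4)*(-4))*(-82) = -55*(-82) = 4510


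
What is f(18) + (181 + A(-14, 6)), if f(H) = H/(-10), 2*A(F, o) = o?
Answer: 911/5 ≈ 182.20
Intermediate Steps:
A(F, o) = o/2
f(H) = -H/10 (f(H) = H*(-1/10) = -H/10)
f(18) + (181 + A(-14, 6)) = -1/10*18 + (181 + (1/2)*6) = -9/5 + (181 + 3) = -9/5 + 184 = 911/5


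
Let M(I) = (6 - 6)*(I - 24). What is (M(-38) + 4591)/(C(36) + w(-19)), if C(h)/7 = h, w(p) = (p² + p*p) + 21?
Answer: 4591/995 ≈ 4.6141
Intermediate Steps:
w(p) = 21 + 2*p² (w(p) = (p² + p²) + 21 = 2*p² + 21 = 21 + 2*p²)
C(h) = 7*h
M(I) = 0 (M(I) = 0*(-24 + I) = 0)
(M(-38) + 4591)/(C(36) + w(-19)) = (0 + 4591)/(7*36 + (21 + 2*(-19)²)) = 4591/(252 + (21 + 2*361)) = 4591/(252 + (21 + 722)) = 4591/(252 + 743) = 4591/995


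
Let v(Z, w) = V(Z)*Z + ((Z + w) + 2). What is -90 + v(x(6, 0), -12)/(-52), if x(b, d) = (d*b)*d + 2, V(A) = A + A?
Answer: -90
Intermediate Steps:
V(A) = 2*A
x(b, d) = 2 + b*d² (x(b, d) = (b*d)*d + 2 = b*d² + 2 = 2 + b*d²)
v(Z, w) = 2 + Z + w + 2*Z² (v(Z, w) = (2*Z)*Z + ((Z + w) + 2) = 2*Z² + (2 + Z + w) = 2 + Z + w + 2*Z²)
-90 + v(x(6, 0), -12)/(-52) = -90 + (2 + (2 + 6*0²) - 12 + 2*(2 + 6*0²)²)/(-52) = -90 + (2 + (2 + 6*0) - 12 + 2*(2 + 6*0)²)*(-1/52) = -90 + (2 + (2 + 0) - 12 + 2*(2 + 0)²)*(-1/52) = -90 + (2 + 2 - 12 + 2*2²)*(-1/52) = -90 + (2 + 2 - 12 + 2*4)*(-1/52) = -90 + (2 + 2 - 12 + 8)*(-1/52) = -90 + 0*(-1/52) = -90 + 0 = -90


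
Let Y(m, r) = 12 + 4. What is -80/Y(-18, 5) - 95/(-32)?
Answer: -65/32 ≈ -2.0313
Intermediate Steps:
Y(m, r) = 16
-80/Y(-18, 5) - 95/(-32) = -80/16 - 95/(-32) = -80*1/16 - 95*(-1/32) = -5 + 95/32 = -65/32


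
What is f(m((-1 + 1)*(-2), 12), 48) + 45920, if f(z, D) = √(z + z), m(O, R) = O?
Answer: 45920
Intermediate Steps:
f(z, D) = √2*√z (f(z, D) = √(2*z) = √2*√z)
f(m((-1 + 1)*(-2), 12), 48) + 45920 = √2*√((-1 + 1)*(-2)) + 45920 = √2*√(0*(-2)) + 45920 = √2*√0 + 45920 = √2*0 + 45920 = 0 + 45920 = 45920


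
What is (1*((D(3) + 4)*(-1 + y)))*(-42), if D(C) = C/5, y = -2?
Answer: 2898/5 ≈ 579.60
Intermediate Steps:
D(C) = C/5 (D(C) = C*(⅕) = C/5)
(1*((D(3) + 4)*(-1 + y)))*(-42) = (1*(((⅕)*3 + 4)*(-1 - 2)))*(-42) = (1*((⅗ + 4)*(-3)))*(-42) = (1*((23/5)*(-3)))*(-42) = (1*(-69/5))*(-42) = -69/5*(-42) = 2898/5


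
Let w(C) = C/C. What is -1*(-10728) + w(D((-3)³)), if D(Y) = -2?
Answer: 10729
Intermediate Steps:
w(C) = 1
-1*(-10728) + w(D((-3)³)) = -1*(-10728) + 1 = 10728 + 1 = 10729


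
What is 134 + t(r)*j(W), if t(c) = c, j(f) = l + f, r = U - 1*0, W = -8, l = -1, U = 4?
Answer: 98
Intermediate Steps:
r = 4 (r = 4 - 1*0 = 4 + 0 = 4)
j(f) = -1 + f
134 + t(r)*j(W) = 134 + 4*(-1 - 8) = 134 + 4*(-9) = 134 - 36 = 98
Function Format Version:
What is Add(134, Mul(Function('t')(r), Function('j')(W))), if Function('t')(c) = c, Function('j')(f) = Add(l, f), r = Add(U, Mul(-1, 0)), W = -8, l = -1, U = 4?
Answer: 98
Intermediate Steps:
r = 4 (r = Add(4, Mul(-1, 0)) = Add(4, 0) = 4)
Function('j')(f) = Add(-1, f)
Add(134, Mul(Function('t')(r), Function('j')(W))) = Add(134, Mul(4, Add(-1, -8))) = Add(134, Mul(4, -9)) = Add(134, -36) = 98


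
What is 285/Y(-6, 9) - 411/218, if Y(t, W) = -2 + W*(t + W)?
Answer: 10371/1090 ≈ 9.5147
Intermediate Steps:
Y(t, W) = -2 + W*(W + t)
285/Y(-6, 9) - 411/218 = 285/(-2 + 9² + 9*(-6)) - 411/218 = 285/(-2 + 81 - 54) - 411*1/218 = 285/25 - 411/218 = 285*(1/25) - 411/218 = 57/5 - 411/218 = 10371/1090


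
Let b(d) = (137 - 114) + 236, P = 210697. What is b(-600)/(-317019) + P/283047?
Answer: 22240547690/29910425631 ≈ 0.74357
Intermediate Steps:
b(d) = 259 (b(d) = 23 + 236 = 259)
b(-600)/(-317019) + P/283047 = 259/(-317019) + 210697/283047 = 259*(-1/317019) + 210697*(1/283047) = -259/317019 + 210697/283047 = 22240547690/29910425631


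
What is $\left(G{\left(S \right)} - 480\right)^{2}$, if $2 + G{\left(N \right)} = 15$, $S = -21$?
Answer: $218089$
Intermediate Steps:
$G{\left(N \right)} = 13$ ($G{\left(N \right)} = -2 + 15 = 13$)
$\left(G{\left(S \right)} - 480\right)^{2} = \left(13 - 480\right)^{2} = \left(-467\right)^{2} = 218089$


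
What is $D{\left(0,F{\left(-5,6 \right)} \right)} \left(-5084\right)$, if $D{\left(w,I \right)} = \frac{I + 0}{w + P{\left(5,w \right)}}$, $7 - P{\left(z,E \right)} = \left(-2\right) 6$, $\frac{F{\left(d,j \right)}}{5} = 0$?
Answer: $0$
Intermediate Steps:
$F{\left(d,j \right)} = 0$ ($F{\left(d,j \right)} = 5 \cdot 0 = 0$)
$P{\left(z,E \right)} = 19$ ($P{\left(z,E \right)} = 7 - \left(-2\right) 6 = 7 - -12 = 7 + 12 = 19$)
$D{\left(w,I \right)} = \frac{I}{19 + w}$ ($D{\left(w,I \right)} = \frac{I + 0}{w + 19} = \frac{I}{19 + w}$)
$D{\left(0,F{\left(-5,6 \right)} \right)} \left(-5084\right) = \frac{0}{19 + 0} \left(-5084\right) = \frac{0}{19} \left(-5084\right) = 0 \cdot \frac{1}{19} \left(-5084\right) = 0 \left(-5084\right) = 0$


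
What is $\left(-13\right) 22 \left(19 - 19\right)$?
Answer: $0$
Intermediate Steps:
$\left(-13\right) 22 \left(19 - 19\right) = \left(-286\right) 0 = 0$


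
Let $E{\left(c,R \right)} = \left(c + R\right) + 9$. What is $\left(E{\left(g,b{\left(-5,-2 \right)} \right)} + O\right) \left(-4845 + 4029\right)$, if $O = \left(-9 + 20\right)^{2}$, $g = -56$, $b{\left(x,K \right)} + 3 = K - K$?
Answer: $-57936$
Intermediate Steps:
$b{\left(x,K \right)} = -3$ ($b{\left(x,K \right)} = -3 + \left(K - K\right) = -3 + 0 = -3$)
$E{\left(c,R \right)} = 9 + R + c$ ($E{\left(c,R \right)} = \left(R + c\right) + 9 = 9 + R + c$)
$O = 121$ ($O = 11^{2} = 121$)
$\left(E{\left(g,b{\left(-5,-2 \right)} \right)} + O\right) \left(-4845 + 4029\right) = \left(\left(9 - 3 - 56\right) + 121\right) \left(-4845 + 4029\right) = \left(-50 + 121\right) \left(-816\right) = 71 \left(-816\right) = -57936$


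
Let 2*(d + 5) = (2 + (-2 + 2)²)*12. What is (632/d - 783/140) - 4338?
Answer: -595463/140 ≈ -4253.3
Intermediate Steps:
d = 7 (d = -5 + ((2 + (-2 + 2)²)*12)/2 = -5 + ((2 + 0²)*12)/2 = -5 + ((2 + 0)*12)/2 = -5 + (2*12)/2 = -5 + (½)*24 = -5 + 12 = 7)
(632/d - 783/140) - 4338 = (632/7 - 783/140) - 4338 = 11857/140 - 4338 = -595463/140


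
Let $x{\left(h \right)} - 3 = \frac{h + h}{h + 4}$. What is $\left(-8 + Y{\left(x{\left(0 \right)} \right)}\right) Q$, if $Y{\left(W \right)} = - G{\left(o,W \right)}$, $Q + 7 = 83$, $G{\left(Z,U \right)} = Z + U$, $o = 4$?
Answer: $-1140$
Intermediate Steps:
$G{\left(Z,U \right)} = U + Z$
$x{\left(h \right)} = 3 + \frac{2 h}{4 + h}$ ($x{\left(h \right)} = 3 + \frac{h + h}{h + 4} = 3 + \frac{2 h}{4 + h}$)
$Q = 76$ ($Q = -7 + 83 = 76$)
$Y{\left(W \right)} = -4 - W$ ($Y{\left(W \right)} = - (W + 4) = - (4 + W) = -4 - W$)
$\left(-8 + Y{\left(x{\left(0 \right)} \right)}\right) Q = \left(-8 - \left(4 + \frac{12 + 5 \cdot 0}{4 + 0}\right)\right) 76 = \left(-8 - \left(4 + \frac{12 + 0}{4}\right)\right) 76 = \left(-8 - \left(4 + \frac{1}{4} \cdot 12\right)\right) 76 = \left(-8 - 7\right) 76 = \left(-15\right) 76 = -1140$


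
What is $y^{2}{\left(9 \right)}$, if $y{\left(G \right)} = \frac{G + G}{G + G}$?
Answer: $1$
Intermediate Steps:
$y{\left(G \right)} = 1$ ($y{\left(G \right)} = \frac{2 G}{2 G} = 2 G \frac{1}{2 G} = 1$)
$y^{2}{\left(9 \right)} = 1^{2} = 1$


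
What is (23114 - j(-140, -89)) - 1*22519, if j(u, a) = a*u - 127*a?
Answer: -23168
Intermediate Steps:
j(u, a) = -127*a + a*u
(23114 - j(-140, -89)) - 1*22519 = (23114 - (-89)*(-127 - 140)) - 1*22519 = (23114 - (-89)*(-267)) - 22519 = (23114 - 1*23763) - 22519 = (23114 - 23763) - 22519 = -649 - 22519 = -23168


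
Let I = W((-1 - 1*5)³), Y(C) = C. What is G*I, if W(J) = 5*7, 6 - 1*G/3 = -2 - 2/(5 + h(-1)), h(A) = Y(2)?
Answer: 870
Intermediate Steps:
h(A) = 2
G = 174/7 (G = 18 - 3*(-2 - 2/(5 + 2)) = 18 - 3*(-2 - 2/7) = 18 - 3*(-16/7) = 18 + 48/7 = 174/7 ≈ 24.857)
W(J) = 35
I = 35
G*I = (174/7)*35 = 870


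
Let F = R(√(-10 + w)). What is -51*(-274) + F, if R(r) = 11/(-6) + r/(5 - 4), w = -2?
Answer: 83833/6 + 2*I*√3 ≈ 13972.0 + 3.4641*I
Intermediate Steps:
R(r) = -11/6 + r (R(r) = 11*(-⅙) + r/1 = -11/6 + r*1 = -11/6 + r)
F = -11/6 + 2*I*√3 (F = -11/6 + √(-10 - 2) = -11/6 + √(-12) = -11/6 + 2*I*√3 ≈ -1.8333 + 3.4641*I)
-51*(-274) + F = -51*(-274) + (-11/6 + 2*I*√3) = 13974 + (-11/6 + 2*I*√3) = 83833/6 + 2*I*√3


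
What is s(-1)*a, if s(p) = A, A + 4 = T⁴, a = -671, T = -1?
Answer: 2013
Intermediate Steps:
A = -3 (A = -4 + (-1)⁴ = -4 + 1 = -3)
s(p) = -3
s(-1)*a = -3*(-671) = 2013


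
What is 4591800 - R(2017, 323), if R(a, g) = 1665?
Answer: 4590135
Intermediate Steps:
4591800 - R(2017, 323) = 4591800 - 1*1665 = 4591800 - 1665 = 4590135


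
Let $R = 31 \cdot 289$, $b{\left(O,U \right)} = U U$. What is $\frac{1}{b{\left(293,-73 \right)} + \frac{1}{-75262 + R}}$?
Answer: $\frac{66303}{353328686} \approx 0.00018765$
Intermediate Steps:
$b{\left(O,U \right)} = U^{2}$
$R = 8959$
$\frac{1}{b{\left(293,-73 \right)} + \frac{1}{-75262 + R}} = \frac{1}{\left(-73\right)^{2} + \frac{1}{-75262 + 8959}} = \frac{1}{5329 + \frac{1}{-66303}} = \frac{1}{5329 - \frac{1}{66303}} = \frac{1}{\frac{353328686}{66303}} = \frac{66303}{353328686}$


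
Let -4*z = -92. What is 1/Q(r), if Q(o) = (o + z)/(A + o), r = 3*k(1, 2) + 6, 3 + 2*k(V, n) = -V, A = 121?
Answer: 121/23 ≈ 5.2609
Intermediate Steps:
z = 23 (z = -¼*(-92) = 23)
k(V, n) = -3/2 - V/2 (k(V, n) = -3/2 + (-V)/2 = -3/2 - V/2)
r = 0 (r = 3*(-3/2 - ½*1) + 6 = 3*(-3/2 - ½) + 6 = 3*(-2) + 6 = -6 + 6 = 0)
Q(o) = (23 + o)/(121 + o) (Q(o) = (o + 23)/(121 + o) = (23 + o)/(121 + o))
1/Q(r) = 1/((23 + 0)/(121 + 0)) = 1/(23/121) = 121/23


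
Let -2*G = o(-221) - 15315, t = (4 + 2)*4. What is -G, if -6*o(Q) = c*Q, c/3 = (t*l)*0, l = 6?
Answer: -15315/2 ≈ -7657.5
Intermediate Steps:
t = 24 (t = 6*4 = 24)
c = 0 (c = 3*((24*6)*0) = 3*(144*0) = 3*0 = 0)
o(Q) = 0 (o(Q) = -0*Q = -⅙*0 = 0)
G = 15315/2 (G = -(0 - 15315)/2 = -½*(-15315) = 15315/2 ≈ 7657.5)
-G = -1*15315/2 = -15315/2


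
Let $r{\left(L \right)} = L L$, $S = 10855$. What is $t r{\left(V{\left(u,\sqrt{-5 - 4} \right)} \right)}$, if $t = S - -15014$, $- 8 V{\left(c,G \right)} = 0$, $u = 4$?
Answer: $0$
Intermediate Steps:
$V{\left(c,G \right)} = 0$ ($V{\left(c,G \right)} = \left(- \frac{1}{8}\right) 0 = 0$)
$r{\left(L \right)} = L^{2}$
$t = 25869$ ($t = 10855 - -15014 = 10855 + 15014 = 25869$)
$t r{\left(V{\left(u,\sqrt{-5 - 4} \right)} \right)} = 25869 \cdot 0^{2} = 25869 \cdot 0 = 0$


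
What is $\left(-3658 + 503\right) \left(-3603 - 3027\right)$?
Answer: $20917650$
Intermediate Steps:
$\left(-3658 + 503\right) \left(-3603 - 3027\right) = \left(-3155\right) \left(-6630\right) = 20917650$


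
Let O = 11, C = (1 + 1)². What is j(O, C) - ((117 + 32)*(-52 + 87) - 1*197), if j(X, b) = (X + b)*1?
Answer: -5003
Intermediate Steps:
C = 4 (C = 2² = 4)
j(X, b) = X + b
j(O, C) - ((117 + 32)*(-52 + 87) - 1*197) = (11 + 4) - ((117 + 32)*(-52 + 87) - 1*197) = 15 - (149*35 - 197) = 15 - (5215 - 197) = 15 - 1*5018 = 15 - 5018 = -5003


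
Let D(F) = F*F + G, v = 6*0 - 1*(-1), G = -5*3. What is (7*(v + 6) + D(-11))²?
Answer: 24025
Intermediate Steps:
G = -15
v = 1 (v = 0 + 1 = 1)
D(F) = -15 + F² (D(F) = F*F - 15 = F² - 15 = -15 + F²)
(7*(v + 6) + D(-11))² = (7*(1 + 6) + (-15 + (-11)²))² = (7*7 + (-15 + 121))² = (49 + 106)² = 155² = 24025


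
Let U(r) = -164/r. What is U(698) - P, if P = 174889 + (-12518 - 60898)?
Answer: -35414159/349 ≈ -1.0147e+5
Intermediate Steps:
P = 101473 (P = 174889 - 73416 = 101473)
U(698) - P = -164/698 - 1*101473 = -164*1/698 - 101473 = -82/349 - 101473 = -35414159/349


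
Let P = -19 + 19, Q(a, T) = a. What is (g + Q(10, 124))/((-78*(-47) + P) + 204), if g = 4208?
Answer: 703/645 ≈ 1.0899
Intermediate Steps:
P = 0
(g + Q(10, 124))/((-78*(-47) + P) + 204) = (4208 + 10)/((-78*(-47) + 0) + 204) = 4218/((3666 + 0) + 204) = 4218/(3666 + 204) = 4218/3870 = 4218*(1/3870) = 703/645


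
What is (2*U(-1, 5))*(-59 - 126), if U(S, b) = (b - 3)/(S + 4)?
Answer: -740/3 ≈ -246.67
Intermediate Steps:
U(S, b) = (-3 + b)/(4 + S)
(2*U(-1, 5))*(-59 - 126) = (2*((-3 + 5)/(4 - 1)))*(-59 - 126) = (2*(2/3))*(-185) = (2*((⅓)*2))*(-185) = (2*(⅔))*(-185) = (4/3)*(-185) = -740/3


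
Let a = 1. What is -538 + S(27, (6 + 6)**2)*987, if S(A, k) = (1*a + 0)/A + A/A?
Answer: 4370/9 ≈ 485.56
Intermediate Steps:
S(A, k) = 1 + 1/A (S(A, k) = (1*1 + 0)/A + A/A = (1 + 0)/A + 1 = 1/A + 1 = 1 + 1/A)
-538 + S(27, (6 + 6)**2)*987 = -538 + ((1 + 27)/27)*987 = -538 + ((1/27)*28)*987 = -538 + (28/27)*987 = -538 + 9212/9 = 4370/9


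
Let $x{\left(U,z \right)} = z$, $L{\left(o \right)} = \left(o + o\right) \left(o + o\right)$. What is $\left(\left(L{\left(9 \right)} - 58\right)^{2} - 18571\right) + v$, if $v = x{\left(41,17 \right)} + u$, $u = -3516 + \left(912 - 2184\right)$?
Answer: $47414$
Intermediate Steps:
$u = -4788$ ($u = -3516 + \left(912 - 2184\right) = -3516 - 1272 = -4788$)
$L{\left(o \right)} = 4 o^{2}$ ($L{\left(o \right)} = 2 o 2 o = 4 o^{2}$)
$v = -4771$ ($v = 17 - 4788 = -4771$)
$\left(\left(L{\left(9 \right)} - 58\right)^{2} - 18571\right) + v = \left(\left(4 \cdot 9^{2} - 58\right)^{2} - 18571\right) - 4771 = \left(\left(4 \cdot 81 - 58\right)^{2} - 18571\right) - 4771 = \left(\left(324 - 58\right)^{2} - 18571\right) - 4771 = \left(266^{2} - 18571\right) - 4771 = \left(70756 - 18571\right) - 4771 = 52185 - 4771 = 47414$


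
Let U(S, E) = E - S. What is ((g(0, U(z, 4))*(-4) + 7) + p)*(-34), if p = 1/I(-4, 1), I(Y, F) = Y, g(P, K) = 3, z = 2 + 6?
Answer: 357/2 ≈ 178.50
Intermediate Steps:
z = 8
p = -1/4 (p = 1/(-4) = -1/4 ≈ -0.25000)
((g(0, U(z, 4))*(-4) + 7) + p)*(-34) = ((3*(-4) + 7) - 1/4)*(-34) = ((-12 + 7) - 1/4)*(-34) = (-5 - 1/4)*(-34) = -21/4*(-34) = 357/2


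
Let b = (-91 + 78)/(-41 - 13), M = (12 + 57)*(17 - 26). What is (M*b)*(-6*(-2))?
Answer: -1794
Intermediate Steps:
M = -621 (M = 69*(-9) = -621)
b = 13/54 (b = -13/(-54) = -13*(-1/54) = 13/54 ≈ 0.24074)
(M*b)*(-6*(-2)) = (-621*13/54)*(-6*(-2)) = -299/2*12 = -1794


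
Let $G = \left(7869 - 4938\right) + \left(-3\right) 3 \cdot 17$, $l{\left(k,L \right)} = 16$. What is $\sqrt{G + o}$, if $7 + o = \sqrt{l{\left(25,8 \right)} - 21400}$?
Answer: $\sqrt{2771 + 18 i \sqrt{66}} \approx 52.659 + 1.3885 i$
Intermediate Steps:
$G = 2778$ ($G = 2931 - 153 = 2778$)
$o = -7 + 18 i \sqrt{66}$ ($o = -7 + \sqrt{16 - 21400} = -7 + \sqrt{-21384} = -7 + 18 i \sqrt{66} \approx -7.0 + 146.23 i$)
$\sqrt{G + o} = \sqrt{2778 - \left(7 - 18 i \sqrt{66}\right)} = \sqrt{2771 + 18 i \sqrt{66}}$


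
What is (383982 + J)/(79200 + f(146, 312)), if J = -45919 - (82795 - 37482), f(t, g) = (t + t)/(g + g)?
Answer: 45669000/12355273 ≈ 3.6963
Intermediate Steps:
f(t, g) = t/g (f(t, g) = (2*t)/((2*g)) = (2*t)*(1/(2*g)) = t/g)
J = -91232 (J = -45919 - 1*45313 = -45919 - 45313 = -91232)
(383982 + J)/(79200 + f(146, 312)) = (383982 - 91232)/(79200 + 146/312) = 292750/(79200 + 146*(1/312)) = 292750/(79200 + 73/156) = 292750/(12355273/156) = 292750*(156/12355273) = 45669000/12355273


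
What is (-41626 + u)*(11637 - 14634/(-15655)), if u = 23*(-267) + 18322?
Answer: -1072927916541/3131 ≈ -3.4268e+8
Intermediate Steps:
u = 12181 (u = -6141 + 18322 = 12181)
(-41626 + u)*(11637 - 14634/(-15655)) = (-41626 + 12181)*(11637 - 14634/(-15655)) = -29445*(11637 - 14634*(-1/15655)) = -29445*(11637 + 14634/15655) = -29445*182191869/15655 = -1072927916541/3131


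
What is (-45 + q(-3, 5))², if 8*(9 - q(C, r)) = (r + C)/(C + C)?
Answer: 744769/576 ≈ 1293.0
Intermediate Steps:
q(C, r) = 9 - (C + r)/(16*C) (q(C, r) = 9 - (r + C)/(8*(C + C)) = 9 - (C + r)/(8*(2*C)) = 9 - (C + r)*1/(2*C)/8 = 9 - (C + r)/(16*C))
(-45 + q(-3, 5))² = (-45 + (1/16)*(-1*5 + 143*(-3))/(-3))² = (-45 + (1/16)*(-⅓)*(-5 - 429))² = (-45 + (1/16)*(-⅓)*(-434))² = (-45 + 217/24)² = (-863/24)² = 744769/576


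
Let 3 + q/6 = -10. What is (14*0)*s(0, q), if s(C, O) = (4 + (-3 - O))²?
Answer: 0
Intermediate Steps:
q = -78 (q = -18 + 6*(-10) = -18 - 60 = -78)
s(C, O) = (1 - O)²
(14*0)*s(0, q) = (14*0)*(-1 - 78)² = 0*(-79)² = 0*6241 = 0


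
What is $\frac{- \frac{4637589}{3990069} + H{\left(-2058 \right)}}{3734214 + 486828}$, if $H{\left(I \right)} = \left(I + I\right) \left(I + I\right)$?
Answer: $\frac{22532524587625}{5614082943966} \approx 4.0136$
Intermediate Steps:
$H{\left(I \right)} = 4 I^{2}$ ($H{\left(I \right)} = 2 I 2 I = 4 I^{2}$)
$\frac{- \frac{4637589}{3990069} + H{\left(-2058 \right)}}{3734214 + 486828} = \frac{- \frac{4637589}{3990069} + 4 \left(-2058\right)^{2}}{3734214 + 486828} = \frac{\left(-4637589\right) \frac{1}{3990069} + 4 \cdot 4235364}{4221042} = \left(- \frac{1545863}{1330023} + 16941456\right) \frac{1}{4221042} = \frac{22532524587625}{1330023} \cdot \frac{1}{4221042} = \frac{22532524587625}{5614082943966}$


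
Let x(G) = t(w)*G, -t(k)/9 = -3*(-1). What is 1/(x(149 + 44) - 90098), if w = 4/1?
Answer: -1/95309 ≈ -1.0492e-5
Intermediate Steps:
w = 4 (w = 4*1 = 4)
t(k) = -27 (t(k) = -(-27)*(-1) = -9*3 = -27)
x(G) = -27*G
1/(x(149 + 44) - 90098) = 1/(-27*(149 + 44) - 90098) = 1/(-27*193 - 90098) = 1/(-5211 - 90098) = 1/(-95309) = -1/95309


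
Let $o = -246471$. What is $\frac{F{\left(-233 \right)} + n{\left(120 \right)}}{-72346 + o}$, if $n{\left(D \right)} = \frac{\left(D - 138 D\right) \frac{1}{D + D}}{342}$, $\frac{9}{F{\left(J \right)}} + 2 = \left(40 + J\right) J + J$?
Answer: $\frac{3061201}{4877590209876} \approx 6.2761 \cdot 10^{-7}$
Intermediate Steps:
$F{\left(J \right)} = \frac{9}{-2 + J + J \left(40 + J\right)}$ ($F{\left(J \right)} = \frac{9}{-2 + \left(\left(40 + J\right) J + J\right)} = \frac{9}{-2 + \left(J \left(40 + J\right) + J\right)} = \frac{9}{-2 + \left(J + J \left(40 + J\right)\right)} = \frac{9}{-2 + J + J \left(40 + J\right)}$)
$n{\left(D \right)} = - \frac{137}{684}$ ($n{\left(D \right)} = \frac{\left(-137\right) D}{2 D} \frac{1}{342} = - 137 D \frac{1}{2 D} \frac{1}{342} = \left(- \frac{137}{2}\right) \frac{1}{342} = - \frac{137}{684}$)
$\frac{F{\left(-233 \right)} + n{\left(120 \right)}}{-72346 + o} = \frac{\frac{9}{-2 + \left(-233\right)^{2} + 41 \left(-233\right)} - \frac{137}{684}}{-72346 - 246471} = \frac{\frac{9}{-2 + 54289 - 9553} - \frac{137}{684}}{-318817} = \left(\frac{9}{44734} - \frac{137}{684}\right) \left(- \frac{1}{318817}\right) = \left(- \frac{3061201}{15299028}\right) \left(- \frac{1}{318817}\right) = \frac{3061201}{4877590209876}$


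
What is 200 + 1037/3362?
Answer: 673437/3362 ≈ 200.31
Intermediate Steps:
200 + 1037/3362 = 673437/3362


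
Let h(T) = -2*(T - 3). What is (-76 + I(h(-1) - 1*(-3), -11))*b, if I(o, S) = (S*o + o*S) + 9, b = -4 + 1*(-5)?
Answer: 2781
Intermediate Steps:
b = -9 (b = -4 - 5 = -9)
h(T) = 6 - 2*T (h(T) = -2*(-3 + T) = 6 - 2*T)
I(o, S) = 9 + 2*S*o (I(o, S) = (S*o + S*o) + 9 = 2*S*o + 9 = 9 + 2*S*o)
(-76 + I(h(-1) - 1*(-3), -11))*b = (-76 + (9 + 2*(-11)*((6 - 2*(-1)) - 1*(-3))))*(-9) = (-76 + (9 + 2*(-11)*((6 + 2) + 3)))*(-9) = (-76 + (9 + 2*(-11)*(8 + 3)))*(-9) = (-76 + (9 + 2*(-11)*11))*(-9) = (-76 + (9 - 242))*(-9) = (-76 - 233)*(-9) = -309*(-9) = 2781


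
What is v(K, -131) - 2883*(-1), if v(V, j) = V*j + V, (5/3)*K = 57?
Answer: -1563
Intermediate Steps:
K = 171/5 (K = (⅗)*57 = 171/5 ≈ 34.200)
v(V, j) = V + V*j
v(K, -131) - 2883*(-1) = 171*(1 - 131)/5 - 2883*(-1) = (171/5)*(-130) - 1*(-2883) = -4446 + 2883 = -1563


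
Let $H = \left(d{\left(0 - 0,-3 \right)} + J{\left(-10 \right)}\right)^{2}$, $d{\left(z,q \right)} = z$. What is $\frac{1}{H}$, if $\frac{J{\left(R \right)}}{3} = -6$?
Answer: $\frac{1}{324} \approx 0.0030864$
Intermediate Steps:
$J{\left(R \right)} = -18$ ($J{\left(R \right)} = 3 \left(-6\right) = -18$)
$H = 324$ ($H = \left(\left(0 - 0\right) - 18\right)^{2} = \left(\left(0 + 0\right) - 18\right)^{2} = \left(0 - 18\right)^{2} = \left(-18\right)^{2} = 324$)
$\frac{1}{H} = \frac{1}{324}$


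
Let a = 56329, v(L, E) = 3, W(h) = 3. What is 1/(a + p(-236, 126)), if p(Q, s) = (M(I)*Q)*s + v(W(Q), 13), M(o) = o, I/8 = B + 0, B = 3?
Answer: -1/657332 ≈ -1.5213e-6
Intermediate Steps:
I = 24 (I = 8*(3 + 0) = 8*3 = 24)
p(Q, s) = 3 + 24*Q*s (p(Q, s) = (24*Q)*s + 3 = 24*Q*s + 3 = 3 + 24*Q*s)
1/(a + p(-236, 126)) = 1/(56329 + (3 + 24*(-236)*126)) = 1/(56329 + (3 - 713664)) = 1/(56329 - 713661) = 1/(-657332) = -1/657332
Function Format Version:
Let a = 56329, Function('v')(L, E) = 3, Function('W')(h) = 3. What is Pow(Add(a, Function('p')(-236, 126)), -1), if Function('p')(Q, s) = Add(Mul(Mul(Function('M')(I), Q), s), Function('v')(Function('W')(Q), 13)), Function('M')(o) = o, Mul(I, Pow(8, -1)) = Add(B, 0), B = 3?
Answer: Rational(-1, 657332) ≈ -1.5213e-6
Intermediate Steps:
I = 24 (I = Mul(8, Add(3, 0)) = Mul(8, 3) = 24)
Function('p')(Q, s) = Add(3, Mul(24, Q, s)) (Function('p')(Q, s) = Add(Mul(Mul(24, Q), s), 3) = Add(Mul(24, Q, s), 3) = Add(3, Mul(24, Q, s)))
Pow(Add(a, Function('p')(-236, 126)), -1) = Pow(Add(56329, Add(3, Mul(24, -236, 126))), -1) = Pow(Add(56329, Add(3, -713664)), -1) = Pow(Add(56329, -713661), -1) = Pow(-657332, -1) = Rational(-1, 657332)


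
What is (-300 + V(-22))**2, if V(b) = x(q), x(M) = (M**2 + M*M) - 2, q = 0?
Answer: 91204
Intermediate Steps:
x(M) = -2 + 2*M**2 (x(M) = (M**2 + M**2) - 2 = 2*M**2 - 2 = -2 + 2*M**2)
V(b) = -2 (V(b) = -2 + 2*0**2 = -2 + 2*0 = -2 + 0 = -2)
(-300 + V(-22))**2 = (-300 - 2)**2 = (-302)**2 = 91204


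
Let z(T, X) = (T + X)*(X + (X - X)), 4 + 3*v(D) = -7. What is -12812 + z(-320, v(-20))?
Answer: -104627/9 ≈ -11625.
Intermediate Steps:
v(D) = -11/3 (v(D) = -4/3 + (⅓)*(-7) = -4/3 - 7/3 = -11/3)
z(T, X) = X*(T + X) (z(T, X) = (T + X)*(X + 0) = (T + X)*X = X*(T + X))
-12812 + z(-320, v(-20)) = -12812 - 11*(-320 - 11/3)/3 = -12812 - 11/3*(-971/3) = -12812 + 10681/9 = -104627/9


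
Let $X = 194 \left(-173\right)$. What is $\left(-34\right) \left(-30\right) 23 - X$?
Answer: $57022$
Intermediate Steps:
$X = -33562$
$\left(-34\right) \left(-30\right) 23 - X = \left(-34\right) \left(-30\right) 23 - -33562 = 1020 \cdot 23 + 33562 = 23460 + 33562 = 57022$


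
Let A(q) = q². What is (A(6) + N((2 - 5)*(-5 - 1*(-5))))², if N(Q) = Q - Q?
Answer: 1296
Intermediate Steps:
N(Q) = 0
(A(6) + N((2 - 5)*(-5 - 1*(-5))))² = (6² + 0)² = (36 + 0)² = 36² = 1296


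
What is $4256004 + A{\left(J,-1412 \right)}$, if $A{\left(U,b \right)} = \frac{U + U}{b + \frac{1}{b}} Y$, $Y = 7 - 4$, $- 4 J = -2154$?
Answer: $\frac{8485382132808}{1993745} \approx 4.256 \cdot 10^{6}$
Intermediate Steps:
$J = \frac{1077}{2}$ ($J = \left(- \frac{1}{4}\right) \left(-2154\right) = \frac{1077}{2} \approx 538.5$)
$Y = 3$ ($Y = 7 - 4 = 3$)
$A{\left(U,b \right)} = \frac{6 U}{b + \frac{1}{b}}$ ($A{\left(U,b \right)} = \frac{U + U}{b + \frac{1}{b}} 3 = \frac{2 U}{b + \frac{1}{b}} 3 = \frac{6 U}{b + \frac{1}{b}}$)
$4256004 + A{\left(J,-1412 \right)} = 4256004 + 6 \cdot \frac{1077}{2} \left(-1412\right) \frac{1}{1 + \left(-1412\right)^{2}} = 4256004 + 6 \cdot \frac{1077}{2} \left(-1412\right) \frac{1}{1 + 1993744} = 4256004 + 6 \cdot \frac{1077}{2} \left(-1412\right) \frac{1}{1993745} = 4256004 - \frac{4562172}{1993745} = \frac{8485382132808}{1993745}$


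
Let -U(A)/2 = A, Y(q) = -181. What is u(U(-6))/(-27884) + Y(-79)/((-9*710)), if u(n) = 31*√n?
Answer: 181/6390 - 31*√3/13942 ≈ 0.024474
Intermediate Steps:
U(A) = -2*A
u(U(-6))/(-27884) + Y(-79)/((-9*710)) = (31*√(-2*(-6)))/(-27884) - 181/((-9*710)) = (31*√12)*(-1/27884) - 181/(-6390) = (31*(2*√3))*(-1/27884) - 181*(-1/6390) = (62*√3)*(-1/27884) + 181/6390 = -31*√3/13942 + 181/6390 = 181/6390 - 31*√3/13942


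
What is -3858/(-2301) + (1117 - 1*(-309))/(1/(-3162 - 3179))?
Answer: -6935416736/767 ≈ -9.0423e+6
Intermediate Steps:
-3858/(-2301) + (1117 - 1*(-309))/(1/(-3162 - 3179)) = -3858*(-1/2301) + (1117 + 309)/(1/(-6341)) = 1286/767 + 1426/(-1/6341) = 1286/767 + 1426*(-6341) = 1286/767 - 9042266 = -6935416736/767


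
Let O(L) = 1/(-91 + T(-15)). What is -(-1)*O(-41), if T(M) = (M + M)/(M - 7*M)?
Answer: -3/274 ≈ -0.010949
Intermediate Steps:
T(M) = -⅓ (T(M) = (2*M)/((-6*M)) = (2*M)*(-1/(6*M)) = -⅓)
O(L) = -3/274 (O(L) = 1/(-91 - ⅓) = 1/(-274/3) = -3/274)
-(-1)*O(-41) = -(-1)*(-3)/274 = -1*3/274 = -3/274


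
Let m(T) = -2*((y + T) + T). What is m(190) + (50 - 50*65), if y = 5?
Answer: -3970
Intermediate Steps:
m(T) = -10 - 4*T (m(T) = -2*((5 + T) + T) = -2*(5 + 2*T) = -10 - 4*T)
m(190) + (50 - 50*65) = (-10 - 4*190) + (50 - 50*65) = (-10 - 760) + (50 - 3250) = -770 - 3200 = -3970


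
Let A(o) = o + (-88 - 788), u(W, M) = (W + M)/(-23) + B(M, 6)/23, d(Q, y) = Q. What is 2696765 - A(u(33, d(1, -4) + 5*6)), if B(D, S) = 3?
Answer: 62045804/23 ≈ 2.6976e+6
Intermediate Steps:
u(W, M) = 3/23 - M/23 - W/23 (u(W, M) = (W + M)/(-23) + 3/23 = (M + W)*(-1/23) + 3*(1/23) = (-M/23 - W/23) + 3/23 = 3/23 - M/23 - W/23)
A(o) = -876 + o (A(o) = o - 876 = -876 + o)
2696765 - A(u(33, d(1, -4) + 5*6)) = 2696765 - (-876 + (3/23 - (1 + 5*6)/23 - 1/23*33)) = 2696765 - (-876 + (3/23 - (1 + 30)/23 - 33/23)) = 2696765 - (-876 + (3/23 - 1/23*31 - 33/23)) = 2696765 - (-876 + (3/23 - 31/23 - 33/23)) = 2696765 - (-876 - 61/23) = 2696765 - 1*(-20209/23) = 2696765 + 20209/23 = 62045804/23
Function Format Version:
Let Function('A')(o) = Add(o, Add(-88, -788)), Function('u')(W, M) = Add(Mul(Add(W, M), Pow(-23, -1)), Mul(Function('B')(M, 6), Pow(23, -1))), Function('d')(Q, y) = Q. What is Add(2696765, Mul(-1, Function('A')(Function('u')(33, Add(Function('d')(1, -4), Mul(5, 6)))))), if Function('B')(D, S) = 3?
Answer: Rational(62045804, 23) ≈ 2.6976e+6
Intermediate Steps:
Function('u')(W, M) = Add(Rational(3, 23), Mul(Rational(-1, 23), M), Mul(Rational(-1, 23), W)) (Function('u')(W, M) = Add(Mul(Add(W, M), Pow(-23, -1)), Mul(3, Pow(23, -1))) = Add(Mul(Add(M, W), Rational(-1, 23)), Mul(3, Rational(1, 23))) = Add(Add(Mul(Rational(-1, 23), M), Mul(Rational(-1, 23), W)), Rational(3, 23)) = Add(Rational(3, 23), Mul(Rational(-1, 23), M), Mul(Rational(-1, 23), W)))
Function('A')(o) = Add(-876, o) (Function('A')(o) = Add(o, -876) = Add(-876, o))
Add(2696765, Mul(-1, Function('A')(Function('u')(33, Add(Function('d')(1, -4), Mul(5, 6)))))) = Add(2696765, Mul(-1, Add(-876, Add(Rational(3, 23), Mul(Rational(-1, 23), Add(1, Mul(5, 6))), Mul(Rational(-1, 23), 33))))) = Add(2696765, Mul(-1, Add(-876, Add(Rational(3, 23), Mul(Rational(-1, 23), Add(1, 30)), Rational(-33, 23))))) = Add(2696765, Mul(-1, Add(-876, Add(Rational(3, 23), Mul(Rational(-1, 23), 31), Rational(-33, 23))))) = Add(2696765, Mul(-1, Add(-876, Add(Rational(3, 23), Rational(-31, 23), Rational(-33, 23))))) = Add(2696765, Mul(-1, Add(-876, Rational(-61, 23)))) = Add(2696765, Mul(-1, Rational(-20209, 23))) = Add(2696765, Rational(20209, 23)) = Rational(62045804, 23)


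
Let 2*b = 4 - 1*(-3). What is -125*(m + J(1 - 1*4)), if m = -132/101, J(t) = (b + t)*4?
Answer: -8750/101 ≈ -86.634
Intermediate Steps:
b = 7/2 (b = (4 - 1*(-3))/2 = (4 + 3)/2 = (½)*7 = 7/2 ≈ 3.5000)
J(t) = 14 + 4*t (J(t) = (7/2 + t)*4 = 14 + 4*t)
m = -132/101 (m = -132*1/101 = -132/101 ≈ -1.3069)
-125*(m + J(1 - 1*4)) = -125*(-132/101 + (14 + 4*(1 - 1*4))) = -125*(-132/101 + (14 + 4*(1 - 4))) = -125*(-132/101 + (14 + 4*(-3))) = -125*(-132/101 + (14 - 12)) = -125*(-132/101 + 2) = -125*70/101 = -8750/101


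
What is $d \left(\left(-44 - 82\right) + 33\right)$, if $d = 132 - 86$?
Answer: $-4278$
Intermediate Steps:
$d = 46$ ($d = 132 - 86 = 46$)
$d \left(\left(-44 - 82\right) + 33\right) = 46 \left(\left(-44 - 82\right) + 33\right) = 46 \left(-126 + 33\right) = 46 \left(-93\right) = -4278$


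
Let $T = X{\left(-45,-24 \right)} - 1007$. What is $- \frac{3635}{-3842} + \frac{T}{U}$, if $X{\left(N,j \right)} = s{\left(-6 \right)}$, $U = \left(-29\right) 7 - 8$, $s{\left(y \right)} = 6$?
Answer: $\frac{4612827}{810662} \approx 5.6902$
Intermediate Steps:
$U = -211$ ($U = -203 - 8 = -211$)
$X{\left(N,j \right)} = 6$
$T = -1001$ ($T = 6 - 1007 = -1001$)
$- \frac{3635}{-3842} + \frac{T}{U} = - \frac{3635}{-3842} - \frac{1001}{-211} = \left(-3635\right) \left(- \frac{1}{3842}\right) - - \frac{1001}{211} = \frac{3635}{3842} + \frac{1001}{211} = \frac{4612827}{810662}$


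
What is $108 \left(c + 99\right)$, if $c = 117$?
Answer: $23328$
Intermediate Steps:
$108 \left(c + 99\right) = 108 \left(117 + 99\right) = 108 \cdot 216 = 23328$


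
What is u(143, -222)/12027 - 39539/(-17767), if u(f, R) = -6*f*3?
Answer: 143267765/71227903 ≈ 2.0114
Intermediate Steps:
u(f, R) = -18*f
u(143, -222)/12027 - 39539/(-17767) = -18*143/12027 - 39539/(-17767) = -2574*1/12027 - 39539*(-1/17767) = -858/4009 + 39539/17767 = 143267765/71227903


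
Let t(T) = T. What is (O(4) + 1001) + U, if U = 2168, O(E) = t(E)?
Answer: 3173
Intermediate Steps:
O(E) = E
(O(4) + 1001) + U = (4 + 1001) + 2168 = 1005 + 2168 = 3173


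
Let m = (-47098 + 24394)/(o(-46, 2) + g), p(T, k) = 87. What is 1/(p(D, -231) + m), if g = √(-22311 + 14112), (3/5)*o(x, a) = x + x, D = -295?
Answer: 435353/94969407 - 1584*I*√911/31656469 ≈ 0.0045841 - 0.0015103*I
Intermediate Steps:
o(x, a) = 10*x/3 (o(x, a) = 5*(x + x)/3 = 5*(2*x)/3 = 10*x/3)
g = 3*I*√911 (g = √(-8199) = 3*I*√911 ≈ 90.548*I)
m = -22704/(-460/3 + 3*I*√911) (m = (-47098 + 24394)/((10/3)*(-46) + 3*I*√911) = -22704/(-460/3 + 3*I*√911) ≈ 109.78 + 64.831*I)
1/(p(D, -231) + m) = 1/(87 + (728640/6637 + 14256*I*√911/6637)) = 1/(1306059/6637 + 14256*I*√911/6637)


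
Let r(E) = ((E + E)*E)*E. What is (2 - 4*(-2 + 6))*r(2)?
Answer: -224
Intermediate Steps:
r(E) = 2*E³ (r(E) = ((2*E)*E)*E = (2*E²)*E = 2*E³)
(2 - 4*(-2 + 6))*r(2) = (2 - 4*(-2 + 6))*(2*2³) = (2 - 4*4)*(2*8) = (2 - 16)*16 = -14*16 = -224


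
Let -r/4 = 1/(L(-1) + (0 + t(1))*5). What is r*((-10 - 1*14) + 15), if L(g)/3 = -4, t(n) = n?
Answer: -36/7 ≈ -5.1429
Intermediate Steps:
L(g) = -12 (L(g) = 3*(-4) = -12)
r = 4/7 (r = -4/(-12 + (0 + 1)*5) = -4/(-12 + 1*5) = -4/(-12 + 5) = -4/(-7) = -4*(-1/7) = 4/7 ≈ 0.57143)
r*((-10 - 1*14) + 15) = 4*((-10 - 1*14) + 15)/7 = 4*((-10 - 14) + 15)/7 = 4*(-24 + 15)/7 = (4/7)*(-9) = -36/7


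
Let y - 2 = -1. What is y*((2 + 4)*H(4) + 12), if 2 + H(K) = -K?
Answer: -24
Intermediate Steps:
H(K) = -2 - K
y = 1 (y = 2 - 1 = 1)
y*((2 + 4)*H(4) + 12) = 1*((2 + 4)*(-2 - 1*4) + 12) = 1*(6*(-2 - 4) + 12) = 1*(6*(-6) + 12) = 1*(-36 + 12) = 1*(-24) = -24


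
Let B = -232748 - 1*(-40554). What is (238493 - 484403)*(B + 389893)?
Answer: -48616161090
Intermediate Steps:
B = -192194 (B = -232748 + 40554 = -192194)
(238493 - 484403)*(B + 389893) = (238493 - 484403)*(-192194 + 389893) = -245910*197699 = -48616161090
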